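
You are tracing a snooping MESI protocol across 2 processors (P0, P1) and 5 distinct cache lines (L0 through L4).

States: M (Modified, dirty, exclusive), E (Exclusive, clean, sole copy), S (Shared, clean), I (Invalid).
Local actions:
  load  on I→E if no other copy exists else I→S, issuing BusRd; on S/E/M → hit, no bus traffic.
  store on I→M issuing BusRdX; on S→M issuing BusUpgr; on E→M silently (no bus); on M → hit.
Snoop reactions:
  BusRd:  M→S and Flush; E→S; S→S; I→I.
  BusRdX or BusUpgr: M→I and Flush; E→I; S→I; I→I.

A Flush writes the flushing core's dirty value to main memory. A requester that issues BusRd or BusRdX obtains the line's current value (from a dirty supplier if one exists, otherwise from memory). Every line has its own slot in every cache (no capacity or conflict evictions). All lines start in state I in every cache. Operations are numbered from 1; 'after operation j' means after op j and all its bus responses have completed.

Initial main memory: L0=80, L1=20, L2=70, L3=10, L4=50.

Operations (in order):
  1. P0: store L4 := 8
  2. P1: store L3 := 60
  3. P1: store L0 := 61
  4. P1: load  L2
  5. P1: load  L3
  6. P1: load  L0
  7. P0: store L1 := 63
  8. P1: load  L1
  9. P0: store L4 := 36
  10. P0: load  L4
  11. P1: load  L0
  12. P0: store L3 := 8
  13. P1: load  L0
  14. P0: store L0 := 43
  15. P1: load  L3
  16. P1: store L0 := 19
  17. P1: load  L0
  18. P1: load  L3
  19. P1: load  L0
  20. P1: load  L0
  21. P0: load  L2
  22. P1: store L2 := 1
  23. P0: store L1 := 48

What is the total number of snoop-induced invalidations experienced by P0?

invalidations = 2

[1] P0: store L4 := 8 | P0:M(8), P1:I | bus: BusRdX
[2] P1: store L3 := 60 | P0:I, P1:M(60) | bus: BusRdX
[3] P1: store L0 := 61 | P0:I, P1:M(61) | bus: BusRdX
[4] P1: load  L2 | P0:I, P1:E(70) | bus: BusRd
[5] P1: load  L3 | P0:I, P1:M(60) | bus: none
[6] P1: load  L0 | P0:I, P1:M(61) | bus: none
[7] P0: store L1 := 63 | P0:M(63), P1:I | bus: BusRdX
[8] P1: load  L1 | P0:S(63), P1:S(63) | bus: BusRd,Flush
[9] P0: store L4 := 36 | P0:M(36), P1:I | bus: none
[10] P0: load  L4 | P0:M(36), P1:I | bus: none
[11] P1: load  L0 | P0:I, P1:M(61) | bus: none
[12] P0: store L3 := 8 | P0:M(8), P1:I | bus: BusRdX,Flush
[13] P1: load  L0 | P0:I, P1:M(61) | bus: none
[14] P0: store L0 := 43 | P0:M(43), P1:I | bus: BusRdX,Flush
[15] P1: load  L3 | P0:S(8), P1:S(8) | bus: BusRd,Flush
[16] P1: store L0 := 19 | P0:I, P1:M(19) | bus: BusRdX,Flush
[17] P1: load  L0 | P0:I, P1:M(19) | bus: none
[18] P1: load  L3 | P0:S(8), P1:S(8) | bus: none
[19] P1: load  L0 | P0:I, P1:M(19) | bus: none
[20] P1: load  L0 | P0:I, P1:M(19) | bus: none
[21] P0: load  L2 | P0:S(70), P1:S(70) | bus: BusRd
[22] P1: store L2 := 1 | P0:I, P1:M(1) | bus: BusUpgr
[23] P0: store L1 := 48 | P0:M(48), P1:I | bus: BusUpgr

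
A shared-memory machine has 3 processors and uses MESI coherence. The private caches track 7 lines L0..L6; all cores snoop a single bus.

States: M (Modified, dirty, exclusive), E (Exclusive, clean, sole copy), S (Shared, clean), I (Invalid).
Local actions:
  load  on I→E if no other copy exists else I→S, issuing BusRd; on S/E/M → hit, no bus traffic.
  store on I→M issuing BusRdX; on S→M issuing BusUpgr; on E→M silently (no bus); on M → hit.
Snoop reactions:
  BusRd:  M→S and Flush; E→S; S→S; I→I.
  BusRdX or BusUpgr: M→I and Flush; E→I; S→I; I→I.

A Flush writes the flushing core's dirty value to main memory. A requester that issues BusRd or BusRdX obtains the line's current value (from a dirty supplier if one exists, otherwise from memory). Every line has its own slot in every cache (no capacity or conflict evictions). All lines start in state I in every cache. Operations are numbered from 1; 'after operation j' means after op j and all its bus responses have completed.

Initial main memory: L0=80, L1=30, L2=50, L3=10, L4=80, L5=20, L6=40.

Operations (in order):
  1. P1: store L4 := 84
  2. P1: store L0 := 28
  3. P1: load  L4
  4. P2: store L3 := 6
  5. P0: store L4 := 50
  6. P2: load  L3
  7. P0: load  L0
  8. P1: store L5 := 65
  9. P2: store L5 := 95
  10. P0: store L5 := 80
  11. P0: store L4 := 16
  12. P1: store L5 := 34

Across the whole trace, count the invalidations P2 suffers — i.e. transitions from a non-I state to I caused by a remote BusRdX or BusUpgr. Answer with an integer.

invalidations = 1

  op1 P1: store L4 := 84 → I/M/I on L4; bus BusRdX; mem=80
  op2 P1: store L0 := 28 → I/M/I on L0; bus BusRdX; mem=80
  op3 P1: load  L4 → I/M/I on L4; bus (none); mem=80
  op4 P2: store L3 := 6 → I/I/M on L3; bus BusRdX; mem=10
  op5 P0: store L4 := 50 → M/I/I on L4; bus BusRdX Flush; mem=84
  op6 P2: load  L3 → I/I/M on L3; bus (none); mem=10
  op7 P0: load  L0 → S/S/I on L0; bus BusRd Flush; mem=28
  op8 P1: store L5 := 65 → I/M/I on L5; bus BusRdX; mem=20
  op9 P2: store L5 := 95 → I/I/M on L5; bus BusRdX Flush; mem=65
  op10 P0: store L5 := 80 → M/I/I on L5; bus BusRdX Flush; mem=95
  op11 P0: store L4 := 16 → M/I/I on L4; bus (none); mem=84
  op12 P1: store L5 := 34 → I/M/I on L5; bus BusRdX Flush; mem=80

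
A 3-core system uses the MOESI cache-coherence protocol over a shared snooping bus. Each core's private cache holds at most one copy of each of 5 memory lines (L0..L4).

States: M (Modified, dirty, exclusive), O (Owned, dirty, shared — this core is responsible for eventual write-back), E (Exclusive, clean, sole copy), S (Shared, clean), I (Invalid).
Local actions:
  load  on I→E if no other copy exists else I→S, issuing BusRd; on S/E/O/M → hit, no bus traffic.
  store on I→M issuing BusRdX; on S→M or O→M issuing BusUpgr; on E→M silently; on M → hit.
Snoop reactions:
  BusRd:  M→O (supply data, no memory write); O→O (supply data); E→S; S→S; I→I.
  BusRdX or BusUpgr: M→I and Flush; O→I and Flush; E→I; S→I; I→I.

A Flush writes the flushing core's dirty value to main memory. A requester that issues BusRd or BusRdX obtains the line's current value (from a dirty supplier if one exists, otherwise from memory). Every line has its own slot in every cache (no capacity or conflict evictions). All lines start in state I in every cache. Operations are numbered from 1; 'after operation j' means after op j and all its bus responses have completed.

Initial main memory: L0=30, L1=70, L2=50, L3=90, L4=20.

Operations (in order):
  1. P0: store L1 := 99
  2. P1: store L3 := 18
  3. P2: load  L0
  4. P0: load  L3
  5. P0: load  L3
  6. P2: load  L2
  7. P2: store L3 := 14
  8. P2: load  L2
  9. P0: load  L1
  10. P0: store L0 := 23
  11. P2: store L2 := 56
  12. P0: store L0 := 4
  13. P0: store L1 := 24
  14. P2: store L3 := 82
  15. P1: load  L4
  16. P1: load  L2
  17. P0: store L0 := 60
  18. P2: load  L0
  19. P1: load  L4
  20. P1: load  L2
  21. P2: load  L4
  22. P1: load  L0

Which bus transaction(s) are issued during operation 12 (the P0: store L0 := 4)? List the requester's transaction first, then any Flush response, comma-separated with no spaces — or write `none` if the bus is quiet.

[1] P0: store L1 := 99 | P0:M(99), P1:I, P2:I | bus: BusRdX
[2] P1: store L3 := 18 | P0:I, P1:M(18), P2:I | bus: BusRdX
[3] P2: load  L0 | P0:I, P1:I, P2:E(30) | bus: BusRd
[4] P0: load  L3 | P0:S(18), P1:O(18), P2:I | bus: BusRd
[5] P0: load  L3 | P0:S(18), P1:O(18), P2:I | bus: none
[6] P2: load  L2 | P0:I, P1:I, P2:E(50) | bus: BusRd
[7] P2: store L3 := 14 | P0:I, P1:I, P2:M(14) | bus: BusRdX,Flush
[8] P2: load  L2 | P0:I, P1:I, P2:E(50) | bus: none
[9] P0: load  L1 | P0:M(99), P1:I, P2:I | bus: none
[10] P0: store L0 := 23 | P0:M(23), P1:I, P2:I | bus: BusRdX
[11] P2: store L2 := 56 | P0:I, P1:I, P2:M(56) | bus: none
[12] P0: store L0 := 4 | P0:M(4), P1:I, P2:I | bus: none
[13] P0: store L1 := 24 | P0:M(24), P1:I, P2:I | bus: none
[14] P2: store L3 := 82 | P0:I, P1:I, P2:M(82) | bus: none
[15] P1: load  L4 | P0:I, P1:E(20), P2:I | bus: BusRd
[16] P1: load  L2 | P0:I, P1:S(56), P2:O(56) | bus: BusRd
[17] P0: store L0 := 60 | P0:M(60), P1:I, P2:I | bus: none
[18] P2: load  L0 | P0:O(60), P1:I, P2:S(60) | bus: BusRd
[19] P1: load  L4 | P0:I, P1:E(20), P2:I | bus: none
[20] P1: load  L2 | P0:I, P1:S(56), P2:O(56) | bus: none
[21] P2: load  L4 | P0:I, P1:S(20), P2:S(20) | bus: BusRd
[22] P1: load  L0 | P0:O(60), P1:S(60), P2:S(60) | bus: BusRd

bus = none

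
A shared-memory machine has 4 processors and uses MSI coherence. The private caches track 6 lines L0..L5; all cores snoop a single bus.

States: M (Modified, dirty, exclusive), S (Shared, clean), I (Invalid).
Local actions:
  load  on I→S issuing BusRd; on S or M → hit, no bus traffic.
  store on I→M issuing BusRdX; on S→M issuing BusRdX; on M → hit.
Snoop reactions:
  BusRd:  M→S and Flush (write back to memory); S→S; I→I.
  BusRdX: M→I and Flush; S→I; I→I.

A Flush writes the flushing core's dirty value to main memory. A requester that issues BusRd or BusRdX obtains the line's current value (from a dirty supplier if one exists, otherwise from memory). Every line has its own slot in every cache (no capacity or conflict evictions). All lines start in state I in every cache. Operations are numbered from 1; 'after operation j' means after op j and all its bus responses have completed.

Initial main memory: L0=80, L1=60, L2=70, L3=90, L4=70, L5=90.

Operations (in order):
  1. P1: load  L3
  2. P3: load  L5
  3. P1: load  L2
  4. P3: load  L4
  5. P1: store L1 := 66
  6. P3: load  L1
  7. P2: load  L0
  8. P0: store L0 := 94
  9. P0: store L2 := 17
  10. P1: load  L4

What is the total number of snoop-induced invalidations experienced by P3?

[1] P1: load  L3 | P0:I, P1:S(90), P2:I, P3:I | bus: BusRd
[2] P3: load  L5 | P0:I, P1:I, P2:I, P3:S(90) | bus: BusRd
[3] P1: load  L2 | P0:I, P1:S(70), P2:I, P3:I | bus: BusRd
[4] P3: load  L4 | P0:I, P1:I, P2:I, P3:S(70) | bus: BusRd
[5] P1: store L1 := 66 | P0:I, P1:M(66), P2:I, P3:I | bus: BusRdX
[6] P3: load  L1 | P0:I, P1:S(66), P2:I, P3:S(66) | bus: BusRd,Flush
[7] P2: load  L0 | P0:I, P1:I, P2:S(80), P3:I | bus: BusRd
[8] P0: store L0 := 94 | P0:M(94), P1:I, P2:I, P3:I | bus: BusRdX
[9] P0: store L2 := 17 | P0:M(17), P1:I, P2:I, P3:I | bus: BusRdX
[10] P1: load  L4 | P0:I, P1:S(70), P2:I, P3:S(70) | bus: BusRd

invalidations = 0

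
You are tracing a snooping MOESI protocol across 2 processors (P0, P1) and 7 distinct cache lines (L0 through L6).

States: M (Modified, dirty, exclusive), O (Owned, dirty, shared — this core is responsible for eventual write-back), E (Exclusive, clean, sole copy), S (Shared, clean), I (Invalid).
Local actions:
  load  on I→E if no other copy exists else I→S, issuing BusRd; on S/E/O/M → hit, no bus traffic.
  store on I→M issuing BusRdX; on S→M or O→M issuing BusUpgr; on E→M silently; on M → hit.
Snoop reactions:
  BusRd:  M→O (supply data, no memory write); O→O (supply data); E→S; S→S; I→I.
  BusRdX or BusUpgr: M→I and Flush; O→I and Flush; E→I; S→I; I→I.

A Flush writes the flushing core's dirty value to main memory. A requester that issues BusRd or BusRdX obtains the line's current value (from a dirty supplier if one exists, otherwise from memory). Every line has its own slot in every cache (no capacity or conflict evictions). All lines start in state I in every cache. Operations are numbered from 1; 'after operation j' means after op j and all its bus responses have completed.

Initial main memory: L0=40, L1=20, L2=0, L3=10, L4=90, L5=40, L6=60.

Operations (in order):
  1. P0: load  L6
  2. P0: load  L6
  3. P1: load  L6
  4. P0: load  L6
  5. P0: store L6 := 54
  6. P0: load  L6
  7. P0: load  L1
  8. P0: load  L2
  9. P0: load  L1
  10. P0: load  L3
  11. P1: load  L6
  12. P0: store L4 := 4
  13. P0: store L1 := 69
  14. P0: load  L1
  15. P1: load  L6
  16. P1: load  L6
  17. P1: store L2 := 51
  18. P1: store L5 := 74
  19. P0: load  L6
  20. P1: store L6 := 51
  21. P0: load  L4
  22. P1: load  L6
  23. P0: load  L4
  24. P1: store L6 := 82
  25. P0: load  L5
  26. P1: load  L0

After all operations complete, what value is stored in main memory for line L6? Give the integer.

memory[L6] = 54

step 1: P0: load  L6  ⟶  EI  (L6)  txn=BusRd  M[L6]=60
step 2: P0: load  L6  ⟶  EI  (L6)  txn=∅  M[L6]=60
step 3: P1: load  L6  ⟶  SS  (L6)  txn=BusRd  M[L6]=60
step 4: P0: load  L6  ⟶  SS  (L6)  txn=∅  M[L6]=60
step 5: P0: store L6 := 54  ⟶  MI  (L6)  txn=BusUpgr  M[L6]=60
step 6: P0: load  L6  ⟶  MI  (L6)  txn=∅  M[L6]=60
step 7: P0: load  L1  ⟶  EI  (L1)  txn=BusRd  M[L1]=20
step 8: P0: load  L2  ⟶  EI  (L2)  txn=BusRd  M[L2]=0
step 9: P0: load  L1  ⟶  EI  (L1)  txn=∅  M[L1]=20
step 10: P0: load  L3  ⟶  EI  (L3)  txn=BusRd  M[L3]=10
step 11: P1: load  L6  ⟶  OS  (L6)  txn=BusRd  M[L6]=60
step 12: P0: store L4 := 4  ⟶  MI  (L4)  txn=BusRdX  M[L4]=90
step 13: P0: store L1 := 69  ⟶  MI  (L1)  txn=∅  M[L1]=20
step 14: P0: load  L1  ⟶  MI  (L1)  txn=∅  M[L1]=20
step 15: P1: load  L6  ⟶  OS  (L6)  txn=∅  M[L6]=60
step 16: P1: load  L6  ⟶  OS  (L6)  txn=∅  M[L6]=60
step 17: P1: store L2 := 51  ⟶  IM  (L2)  txn=BusRdX  M[L2]=0
step 18: P1: store L5 := 74  ⟶  IM  (L5)  txn=BusRdX  M[L5]=40
step 19: P0: load  L6  ⟶  OS  (L6)  txn=∅  M[L6]=60
step 20: P1: store L6 := 51  ⟶  IM  (L6)  txn=BusUpgr+Flush  M[L6]=54
step 21: P0: load  L4  ⟶  MI  (L4)  txn=∅  M[L4]=90
step 22: P1: load  L6  ⟶  IM  (L6)  txn=∅  M[L6]=54
step 23: P0: load  L4  ⟶  MI  (L4)  txn=∅  M[L4]=90
step 24: P1: store L6 := 82  ⟶  IM  (L6)  txn=∅  M[L6]=54
step 25: P0: load  L5  ⟶  SO  (L5)  txn=BusRd  M[L5]=40
step 26: P1: load  L0  ⟶  IE  (L0)  txn=BusRd  M[L0]=40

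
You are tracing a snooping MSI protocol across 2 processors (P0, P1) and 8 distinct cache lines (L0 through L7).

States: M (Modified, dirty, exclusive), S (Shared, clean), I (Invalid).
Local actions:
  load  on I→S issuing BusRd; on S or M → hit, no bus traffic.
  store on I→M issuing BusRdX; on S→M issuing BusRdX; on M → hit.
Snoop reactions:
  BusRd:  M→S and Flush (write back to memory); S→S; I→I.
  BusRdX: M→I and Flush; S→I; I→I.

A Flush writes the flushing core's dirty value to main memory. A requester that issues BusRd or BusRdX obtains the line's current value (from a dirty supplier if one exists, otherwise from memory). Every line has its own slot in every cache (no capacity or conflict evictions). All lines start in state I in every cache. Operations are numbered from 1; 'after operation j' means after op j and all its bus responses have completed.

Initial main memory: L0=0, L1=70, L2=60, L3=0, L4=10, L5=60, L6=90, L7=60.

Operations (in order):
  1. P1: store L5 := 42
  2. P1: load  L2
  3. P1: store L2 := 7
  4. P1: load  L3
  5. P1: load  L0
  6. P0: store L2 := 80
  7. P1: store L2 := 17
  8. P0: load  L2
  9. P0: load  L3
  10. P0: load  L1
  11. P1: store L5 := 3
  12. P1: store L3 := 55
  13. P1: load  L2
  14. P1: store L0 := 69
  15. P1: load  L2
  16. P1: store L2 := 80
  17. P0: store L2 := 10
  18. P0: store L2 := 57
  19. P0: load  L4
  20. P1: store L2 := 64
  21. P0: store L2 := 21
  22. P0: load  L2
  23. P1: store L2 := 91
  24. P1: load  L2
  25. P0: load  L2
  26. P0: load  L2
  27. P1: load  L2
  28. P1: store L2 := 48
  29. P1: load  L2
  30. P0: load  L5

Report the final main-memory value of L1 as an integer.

memory[L1] = 70

  op1 P1: store L5 := 42 → I/M on L5; bus BusRdX; mem=60
  op2 P1: load  L2 → I/S on L2; bus BusRd; mem=60
  op3 P1: store L2 := 7 → I/M on L2; bus BusRdX; mem=60
  op4 P1: load  L3 → I/S on L3; bus BusRd; mem=0
  op5 P1: load  L0 → I/S on L0; bus BusRd; mem=0
  op6 P0: store L2 := 80 → M/I on L2; bus BusRdX Flush; mem=7
  op7 P1: store L2 := 17 → I/M on L2; bus BusRdX Flush; mem=80
  op8 P0: load  L2 → S/S on L2; bus BusRd Flush; mem=17
  op9 P0: load  L3 → S/S on L3; bus BusRd; mem=0
  op10 P0: load  L1 → S/I on L1; bus BusRd; mem=70
  op11 P1: store L5 := 3 → I/M on L5; bus (none); mem=60
  op12 P1: store L3 := 55 → I/M on L3; bus BusRdX; mem=0
  op13 P1: load  L2 → S/S on L2; bus (none); mem=17
  op14 P1: store L0 := 69 → I/M on L0; bus BusRdX; mem=0
  op15 P1: load  L2 → S/S on L2; bus (none); mem=17
  op16 P1: store L2 := 80 → I/M on L2; bus BusRdX; mem=17
  op17 P0: store L2 := 10 → M/I on L2; bus BusRdX Flush; mem=80
  op18 P0: store L2 := 57 → M/I on L2; bus (none); mem=80
  op19 P0: load  L4 → S/I on L4; bus BusRd; mem=10
  op20 P1: store L2 := 64 → I/M on L2; bus BusRdX Flush; mem=57
  op21 P0: store L2 := 21 → M/I on L2; bus BusRdX Flush; mem=64
  op22 P0: load  L2 → M/I on L2; bus (none); mem=64
  op23 P1: store L2 := 91 → I/M on L2; bus BusRdX Flush; mem=21
  op24 P1: load  L2 → I/M on L2; bus (none); mem=21
  op25 P0: load  L2 → S/S on L2; bus BusRd Flush; mem=91
  op26 P0: load  L2 → S/S on L2; bus (none); mem=91
  op27 P1: load  L2 → S/S on L2; bus (none); mem=91
  op28 P1: store L2 := 48 → I/M on L2; bus BusRdX; mem=91
  op29 P1: load  L2 → I/M on L2; bus (none); mem=91
  op30 P0: load  L5 → S/S on L5; bus BusRd Flush; mem=3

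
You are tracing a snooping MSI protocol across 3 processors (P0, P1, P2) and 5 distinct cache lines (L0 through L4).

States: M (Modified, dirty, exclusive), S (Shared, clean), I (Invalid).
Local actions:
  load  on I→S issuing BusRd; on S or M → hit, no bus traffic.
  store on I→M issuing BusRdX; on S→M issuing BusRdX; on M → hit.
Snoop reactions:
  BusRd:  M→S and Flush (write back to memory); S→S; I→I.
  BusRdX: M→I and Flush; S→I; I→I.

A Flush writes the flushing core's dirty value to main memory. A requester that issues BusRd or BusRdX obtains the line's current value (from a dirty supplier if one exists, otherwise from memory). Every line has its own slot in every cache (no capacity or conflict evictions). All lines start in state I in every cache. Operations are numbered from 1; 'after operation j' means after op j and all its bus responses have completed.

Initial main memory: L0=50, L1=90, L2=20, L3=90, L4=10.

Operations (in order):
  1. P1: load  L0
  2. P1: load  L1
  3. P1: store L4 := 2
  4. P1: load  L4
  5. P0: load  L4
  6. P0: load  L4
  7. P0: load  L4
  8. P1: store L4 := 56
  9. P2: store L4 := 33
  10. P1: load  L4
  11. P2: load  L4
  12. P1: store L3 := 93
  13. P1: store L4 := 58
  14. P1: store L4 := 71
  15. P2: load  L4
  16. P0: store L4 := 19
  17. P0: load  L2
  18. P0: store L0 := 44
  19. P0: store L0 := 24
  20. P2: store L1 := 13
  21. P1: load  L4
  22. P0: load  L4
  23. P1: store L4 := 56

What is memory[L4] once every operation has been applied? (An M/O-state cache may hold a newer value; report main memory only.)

memory[L4] = 19

  op1 P1: load  L0 → I/S/I on L0; bus BusRd; mem=50
  op2 P1: load  L1 → I/S/I on L1; bus BusRd; mem=90
  op3 P1: store L4 := 2 → I/M/I on L4; bus BusRdX; mem=10
  op4 P1: load  L4 → I/M/I on L4; bus (none); mem=10
  op5 P0: load  L4 → S/S/I on L4; bus BusRd Flush; mem=2
  op6 P0: load  L4 → S/S/I on L4; bus (none); mem=2
  op7 P0: load  L4 → S/S/I on L4; bus (none); mem=2
  op8 P1: store L4 := 56 → I/M/I on L4; bus BusRdX; mem=2
  op9 P2: store L4 := 33 → I/I/M on L4; bus BusRdX Flush; mem=56
  op10 P1: load  L4 → I/S/S on L4; bus BusRd Flush; mem=33
  op11 P2: load  L4 → I/S/S on L4; bus (none); mem=33
  op12 P1: store L3 := 93 → I/M/I on L3; bus BusRdX; mem=90
  op13 P1: store L4 := 58 → I/M/I on L4; bus BusRdX; mem=33
  op14 P1: store L4 := 71 → I/M/I on L4; bus (none); mem=33
  op15 P2: load  L4 → I/S/S on L4; bus BusRd Flush; mem=71
  op16 P0: store L4 := 19 → M/I/I on L4; bus BusRdX; mem=71
  op17 P0: load  L2 → S/I/I on L2; bus BusRd; mem=20
  op18 P0: store L0 := 44 → M/I/I on L0; bus BusRdX; mem=50
  op19 P0: store L0 := 24 → M/I/I on L0; bus (none); mem=50
  op20 P2: store L1 := 13 → I/I/M on L1; bus BusRdX; mem=90
  op21 P1: load  L4 → S/S/I on L4; bus BusRd Flush; mem=19
  op22 P0: load  L4 → S/S/I on L4; bus (none); mem=19
  op23 P1: store L4 := 56 → I/M/I on L4; bus BusRdX; mem=19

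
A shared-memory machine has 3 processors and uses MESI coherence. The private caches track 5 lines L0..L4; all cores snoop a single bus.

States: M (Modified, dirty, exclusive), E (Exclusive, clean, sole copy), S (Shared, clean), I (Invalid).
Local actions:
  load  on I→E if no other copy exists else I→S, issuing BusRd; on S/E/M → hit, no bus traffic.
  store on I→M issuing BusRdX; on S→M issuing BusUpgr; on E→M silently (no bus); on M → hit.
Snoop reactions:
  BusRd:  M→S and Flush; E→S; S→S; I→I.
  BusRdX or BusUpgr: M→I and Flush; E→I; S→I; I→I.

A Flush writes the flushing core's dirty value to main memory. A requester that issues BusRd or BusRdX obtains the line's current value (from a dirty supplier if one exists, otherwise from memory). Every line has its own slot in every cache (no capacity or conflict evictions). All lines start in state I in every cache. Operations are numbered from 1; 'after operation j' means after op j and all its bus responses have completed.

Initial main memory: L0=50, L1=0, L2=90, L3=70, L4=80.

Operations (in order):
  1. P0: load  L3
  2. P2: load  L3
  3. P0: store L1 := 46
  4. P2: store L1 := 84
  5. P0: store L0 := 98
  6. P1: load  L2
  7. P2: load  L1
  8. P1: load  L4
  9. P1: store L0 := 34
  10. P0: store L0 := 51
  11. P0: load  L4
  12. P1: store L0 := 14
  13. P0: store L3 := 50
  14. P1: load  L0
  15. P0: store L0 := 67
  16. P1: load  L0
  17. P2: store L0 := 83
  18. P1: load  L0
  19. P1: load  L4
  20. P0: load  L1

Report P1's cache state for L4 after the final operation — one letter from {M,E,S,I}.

state = S

  op1 P0: load  L3 → E/I/I on L3; bus BusRd; mem=70
  op2 P2: load  L3 → S/I/S on L3; bus BusRd; mem=70
  op3 P0: store L1 := 46 → M/I/I on L1; bus BusRdX; mem=0
  op4 P2: store L1 := 84 → I/I/M on L1; bus BusRdX Flush; mem=46
  op5 P0: store L0 := 98 → M/I/I on L0; bus BusRdX; mem=50
  op6 P1: load  L2 → I/E/I on L2; bus BusRd; mem=90
  op7 P2: load  L1 → I/I/M on L1; bus (none); mem=46
  op8 P1: load  L4 → I/E/I on L4; bus BusRd; mem=80
  op9 P1: store L0 := 34 → I/M/I on L0; bus BusRdX Flush; mem=98
  op10 P0: store L0 := 51 → M/I/I on L0; bus BusRdX Flush; mem=34
  op11 P0: load  L4 → S/S/I on L4; bus BusRd; mem=80
  op12 P1: store L0 := 14 → I/M/I on L0; bus BusRdX Flush; mem=51
  op13 P0: store L3 := 50 → M/I/I on L3; bus BusUpgr; mem=70
  op14 P1: load  L0 → I/M/I on L0; bus (none); mem=51
  op15 P0: store L0 := 67 → M/I/I on L0; bus BusRdX Flush; mem=14
  op16 P1: load  L0 → S/S/I on L0; bus BusRd Flush; mem=67
  op17 P2: store L0 := 83 → I/I/M on L0; bus BusRdX; mem=67
  op18 P1: load  L0 → I/S/S on L0; bus BusRd Flush; mem=83
  op19 P1: load  L4 → S/S/I on L4; bus (none); mem=80
  op20 P0: load  L1 → S/I/S on L1; bus BusRd Flush; mem=84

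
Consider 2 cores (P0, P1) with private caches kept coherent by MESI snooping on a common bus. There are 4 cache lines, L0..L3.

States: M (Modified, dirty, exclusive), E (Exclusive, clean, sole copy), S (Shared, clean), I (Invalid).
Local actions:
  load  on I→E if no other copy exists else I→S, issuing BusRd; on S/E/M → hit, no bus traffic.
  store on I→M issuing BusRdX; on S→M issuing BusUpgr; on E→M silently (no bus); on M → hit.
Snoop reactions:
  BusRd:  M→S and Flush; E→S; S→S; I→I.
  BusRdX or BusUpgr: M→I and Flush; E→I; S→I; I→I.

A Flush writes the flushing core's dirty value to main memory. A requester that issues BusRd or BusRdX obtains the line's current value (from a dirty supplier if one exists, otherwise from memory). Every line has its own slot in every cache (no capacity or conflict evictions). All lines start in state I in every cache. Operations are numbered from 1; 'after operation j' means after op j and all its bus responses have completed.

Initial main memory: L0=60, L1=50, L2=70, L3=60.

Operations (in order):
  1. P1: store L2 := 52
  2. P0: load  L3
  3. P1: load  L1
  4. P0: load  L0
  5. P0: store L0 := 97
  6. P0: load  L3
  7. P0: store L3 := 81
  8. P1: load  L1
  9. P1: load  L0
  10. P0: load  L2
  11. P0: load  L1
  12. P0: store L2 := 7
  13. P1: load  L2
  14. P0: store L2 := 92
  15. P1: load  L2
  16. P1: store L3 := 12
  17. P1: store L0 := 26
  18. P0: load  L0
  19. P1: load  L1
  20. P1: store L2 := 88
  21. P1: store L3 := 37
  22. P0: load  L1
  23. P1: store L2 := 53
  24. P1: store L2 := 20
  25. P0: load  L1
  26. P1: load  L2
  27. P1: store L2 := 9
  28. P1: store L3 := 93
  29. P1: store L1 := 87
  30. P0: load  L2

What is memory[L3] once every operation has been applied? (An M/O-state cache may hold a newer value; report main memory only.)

step 1: P1: store L2 := 52  ⟶  IM  (L2)  txn=BusRdX  M[L2]=70
step 2: P0: load  L3  ⟶  EI  (L3)  txn=BusRd  M[L3]=60
step 3: P1: load  L1  ⟶  IE  (L1)  txn=BusRd  M[L1]=50
step 4: P0: load  L0  ⟶  EI  (L0)  txn=BusRd  M[L0]=60
step 5: P0: store L0 := 97  ⟶  MI  (L0)  txn=∅  M[L0]=60
step 6: P0: load  L3  ⟶  EI  (L3)  txn=∅  M[L3]=60
step 7: P0: store L3 := 81  ⟶  MI  (L3)  txn=∅  M[L3]=60
step 8: P1: load  L1  ⟶  IE  (L1)  txn=∅  M[L1]=50
step 9: P1: load  L0  ⟶  SS  (L0)  txn=BusRd+Flush  M[L0]=97
step 10: P0: load  L2  ⟶  SS  (L2)  txn=BusRd+Flush  M[L2]=52
step 11: P0: load  L1  ⟶  SS  (L1)  txn=BusRd  M[L1]=50
step 12: P0: store L2 := 7  ⟶  MI  (L2)  txn=BusUpgr  M[L2]=52
step 13: P1: load  L2  ⟶  SS  (L2)  txn=BusRd+Flush  M[L2]=7
step 14: P0: store L2 := 92  ⟶  MI  (L2)  txn=BusUpgr  M[L2]=7
step 15: P1: load  L2  ⟶  SS  (L2)  txn=BusRd+Flush  M[L2]=92
step 16: P1: store L3 := 12  ⟶  IM  (L3)  txn=BusRdX+Flush  M[L3]=81
step 17: P1: store L0 := 26  ⟶  IM  (L0)  txn=BusUpgr  M[L0]=97
step 18: P0: load  L0  ⟶  SS  (L0)  txn=BusRd+Flush  M[L0]=26
step 19: P1: load  L1  ⟶  SS  (L1)  txn=∅  M[L1]=50
step 20: P1: store L2 := 88  ⟶  IM  (L2)  txn=BusUpgr  M[L2]=92
step 21: P1: store L3 := 37  ⟶  IM  (L3)  txn=∅  M[L3]=81
step 22: P0: load  L1  ⟶  SS  (L1)  txn=∅  M[L1]=50
step 23: P1: store L2 := 53  ⟶  IM  (L2)  txn=∅  M[L2]=92
step 24: P1: store L2 := 20  ⟶  IM  (L2)  txn=∅  M[L2]=92
step 25: P0: load  L1  ⟶  SS  (L1)  txn=∅  M[L1]=50
step 26: P1: load  L2  ⟶  IM  (L2)  txn=∅  M[L2]=92
step 27: P1: store L2 := 9  ⟶  IM  (L2)  txn=∅  M[L2]=92
step 28: P1: store L3 := 93  ⟶  IM  (L3)  txn=∅  M[L3]=81
step 29: P1: store L1 := 87  ⟶  IM  (L1)  txn=BusUpgr  M[L1]=50
step 30: P0: load  L2  ⟶  SS  (L2)  txn=BusRd+Flush  M[L2]=9

memory[L3] = 81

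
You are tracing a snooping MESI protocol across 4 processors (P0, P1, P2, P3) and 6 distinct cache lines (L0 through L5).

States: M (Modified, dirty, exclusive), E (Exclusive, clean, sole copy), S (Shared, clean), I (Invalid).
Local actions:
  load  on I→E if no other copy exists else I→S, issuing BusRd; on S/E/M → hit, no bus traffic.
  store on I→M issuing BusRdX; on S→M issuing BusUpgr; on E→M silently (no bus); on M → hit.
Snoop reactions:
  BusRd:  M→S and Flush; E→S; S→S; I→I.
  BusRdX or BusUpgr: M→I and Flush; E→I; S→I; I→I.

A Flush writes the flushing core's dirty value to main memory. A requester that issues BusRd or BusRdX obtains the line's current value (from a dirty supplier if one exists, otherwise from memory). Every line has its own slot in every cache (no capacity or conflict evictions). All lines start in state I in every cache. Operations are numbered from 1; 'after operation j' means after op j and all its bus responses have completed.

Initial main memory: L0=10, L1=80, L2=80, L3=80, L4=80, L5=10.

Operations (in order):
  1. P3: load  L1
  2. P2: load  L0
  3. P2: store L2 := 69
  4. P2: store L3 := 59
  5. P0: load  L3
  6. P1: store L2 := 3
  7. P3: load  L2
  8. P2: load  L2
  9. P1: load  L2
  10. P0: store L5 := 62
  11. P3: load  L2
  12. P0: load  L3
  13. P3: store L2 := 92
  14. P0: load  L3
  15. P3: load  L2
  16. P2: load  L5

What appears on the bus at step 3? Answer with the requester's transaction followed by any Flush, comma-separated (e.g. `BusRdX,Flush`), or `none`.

step 1: P3: load  L1  ⟶  IIIE  (L1)  txn=BusRd  M[L1]=80
step 2: P2: load  L0  ⟶  IIEI  (L0)  txn=BusRd  M[L0]=10
step 3: P2: store L2 := 69  ⟶  IIMI  (L2)  txn=BusRdX  M[L2]=80
step 4: P2: store L3 := 59  ⟶  IIMI  (L3)  txn=BusRdX  M[L3]=80
step 5: P0: load  L3  ⟶  SISI  (L3)  txn=BusRd+Flush  M[L3]=59
step 6: P1: store L2 := 3  ⟶  IMII  (L2)  txn=BusRdX+Flush  M[L2]=69
step 7: P3: load  L2  ⟶  ISIS  (L2)  txn=BusRd+Flush  M[L2]=3
step 8: P2: load  L2  ⟶  ISSS  (L2)  txn=BusRd  M[L2]=3
step 9: P1: load  L2  ⟶  ISSS  (L2)  txn=∅  M[L2]=3
step 10: P0: store L5 := 62  ⟶  MIII  (L5)  txn=BusRdX  M[L5]=10
step 11: P3: load  L2  ⟶  ISSS  (L2)  txn=∅  M[L2]=3
step 12: P0: load  L3  ⟶  SISI  (L3)  txn=∅  M[L3]=59
step 13: P3: store L2 := 92  ⟶  IIIM  (L2)  txn=BusUpgr  M[L2]=3
step 14: P0: load  L3  ⟶  SISI  (L3)  txn=∅  M[L3]=59
step 15: P3: load  L2  ⟶  IIIM  (L2)  txn=∅  M[L2]=3
step 16: P2: load  L5  ⟶  SISI  (L5)  txn=BusRd+Flush  M[L5]=62

bus = BusRdX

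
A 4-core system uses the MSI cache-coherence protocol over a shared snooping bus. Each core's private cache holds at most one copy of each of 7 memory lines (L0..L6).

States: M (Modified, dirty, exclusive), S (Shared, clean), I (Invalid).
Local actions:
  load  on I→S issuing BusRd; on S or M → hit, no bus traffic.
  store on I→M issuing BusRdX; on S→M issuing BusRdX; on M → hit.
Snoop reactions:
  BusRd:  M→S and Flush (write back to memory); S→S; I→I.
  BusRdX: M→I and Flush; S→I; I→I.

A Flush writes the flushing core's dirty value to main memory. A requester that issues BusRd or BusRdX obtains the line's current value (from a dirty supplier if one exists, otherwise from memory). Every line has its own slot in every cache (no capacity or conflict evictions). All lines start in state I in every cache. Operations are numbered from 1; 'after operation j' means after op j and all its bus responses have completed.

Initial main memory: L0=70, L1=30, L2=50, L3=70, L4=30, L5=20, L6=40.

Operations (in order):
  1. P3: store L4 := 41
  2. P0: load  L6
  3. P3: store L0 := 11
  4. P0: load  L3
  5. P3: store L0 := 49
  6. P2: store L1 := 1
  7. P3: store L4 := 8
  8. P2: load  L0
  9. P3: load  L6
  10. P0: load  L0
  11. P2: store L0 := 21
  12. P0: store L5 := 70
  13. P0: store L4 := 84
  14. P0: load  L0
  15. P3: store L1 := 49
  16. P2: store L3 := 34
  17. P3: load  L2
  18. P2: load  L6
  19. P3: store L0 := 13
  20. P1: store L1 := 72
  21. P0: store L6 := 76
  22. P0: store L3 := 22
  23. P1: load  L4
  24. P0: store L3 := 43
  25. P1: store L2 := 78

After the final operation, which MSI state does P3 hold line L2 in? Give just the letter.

  op1 P3: store L4 := 41 → I/I/I/M on L4; bus BusRdX; mem=30
  op2 P0: load  L6 → S/I/I/I on L6; bus BusRd; mem=40
  op3 P3: store L0 := 11 → I/I/I/M on L0; bus BusRdX; mem=70
  op4 P0: load  L3 → S/I/I/I on L3; bus BusRd; mem=70
  op5 P3: store L0 := 49 → I/I/I/M on L0; bus (none); mem=70
  op6 P2: store L1 := 1 → I/I/M/I on L1; bus BusRdX; mem=30
  op7 P3: store L4 := 8 → I/I/I/M on L4; bus (none); mem=30
  op8 P2: load  L0 → I/I/S/S on L0; bus BusRd Flush; mem=49
  op9 P3: load  L6 → S/I/I/S on L6; bus BusRd; mem=40
  op10 P0: load  L0 → S/I/S/S on L0; bus BusRd; mem=49
  op11 P2: store L0 := 21 → I/I/M/I on L0; bus BusRdX; mem=49
  op12 P0: store L5 := 70 → M/I/I/I on L5; bus BusRdX; mem=20
  op13 P0: store L4 := 84 → M/I/I/I on L4; bus BusRdX Flush; mem=8
  op14 P0: load  L0 → S/I/S/I on L0; bus BusRd Flush; mem=21
  op15 P3: store L1 := 49 → I/I/I/M on L1; bus BusRdX Flush; mem=1
  op16 P2: store L3 := 34 → I/I/M/I on L3; bus BusRdX; mem=70
  op17 P3: load  L2 → I/I/I/S on L2; bus BusRd; mem=50
  op18 P2: load  L6 → S/I/S/S on L6; bus BusRd; mem=40
  op19 P3: store L0 := 13 → I/I/I/M on L0; bus BusRdX; mem=21
  op20 P1: store L1 := 72 → I/M/I/I on L1; bus BusRdX Flush; mem=49
  op21 P0: store L6 := 76 → M/I/I/I on L6; bus BusRdX; mem=40
  op22 P0: store L3 := 22 → M/I/I/I on L3; bus BusRdX Flush; mem=34
  op23 P1: load  L4 → S/S/I/I on L4; bus BusRd Flush; mem=84
  op24 P0: store L3 := 43 → M/I/I/I on L3; bus (none); mem=34
  op25 P1: store L2 := 78 → I/M/I/I on L2; bus BusRdX; mem=50

state = I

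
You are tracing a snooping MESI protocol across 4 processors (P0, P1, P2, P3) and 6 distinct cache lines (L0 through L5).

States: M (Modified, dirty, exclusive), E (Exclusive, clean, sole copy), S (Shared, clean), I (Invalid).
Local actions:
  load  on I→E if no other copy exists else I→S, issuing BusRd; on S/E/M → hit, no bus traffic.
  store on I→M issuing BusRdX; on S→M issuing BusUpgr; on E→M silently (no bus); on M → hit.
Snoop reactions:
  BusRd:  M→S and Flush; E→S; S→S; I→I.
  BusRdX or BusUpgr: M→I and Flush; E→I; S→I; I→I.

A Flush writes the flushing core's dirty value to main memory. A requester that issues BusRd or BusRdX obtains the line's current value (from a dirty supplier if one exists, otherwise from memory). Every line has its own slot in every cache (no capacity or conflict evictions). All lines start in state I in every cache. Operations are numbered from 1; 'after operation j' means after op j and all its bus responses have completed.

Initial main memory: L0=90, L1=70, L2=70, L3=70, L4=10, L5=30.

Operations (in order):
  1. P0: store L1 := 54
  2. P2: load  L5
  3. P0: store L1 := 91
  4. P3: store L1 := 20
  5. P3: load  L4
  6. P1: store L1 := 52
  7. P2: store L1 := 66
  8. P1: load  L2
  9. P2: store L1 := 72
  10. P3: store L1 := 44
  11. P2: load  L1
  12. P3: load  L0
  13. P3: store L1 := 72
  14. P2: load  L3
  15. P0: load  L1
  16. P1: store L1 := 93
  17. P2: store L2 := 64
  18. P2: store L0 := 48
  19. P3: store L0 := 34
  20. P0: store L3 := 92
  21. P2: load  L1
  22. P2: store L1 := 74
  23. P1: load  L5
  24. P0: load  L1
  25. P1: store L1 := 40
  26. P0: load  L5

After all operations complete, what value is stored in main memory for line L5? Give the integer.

memory[L5] = 30

1. P0: store L1 := 54  bus=[BusRdX]  L1: P0=M P1=I P2=I P3=I  mem[L1]=70
2. P2: load  L5  bus=[BusRd]  L5: P0=I P1=I P2=E P3=I  mem[L5]=30
3. P0: store L1 := 91  bus=[-]  L1: P0=M P1=I P2=I P3=I  mem[L1]=70
4. P3: store L1 := 20  bus=[BusRdX,Flush]  L1: P0=I P1=I P2=I P3=M  mem[L1]=91
5. P3: load  L4  bus=[BusRd]  L4: P0=I P1=I P2=I P3=E  mem[L4]=10
6. P1: store L1 := 52  bus=[BusRdX,Flush]  L1: P0=I P1=M P2=I P3=I  mem[L1]=20
7. P2: store L1 := 66  bus=[BusRdX,Flush]  L1: P0=I P1=I P2=M P3=I  mem[L1]=52
8. P1: load  L2  bus=[BusRd]  L2: P0=I P1=E P2=I P3=I  mem[L2]=70
9. P2: store L1 := 72  bus=[-]  L1: P0=I P1=I P2=M P3=I  mem[L1]=52
10. P3: store L1 := 44  bus=[BusRdX,Flush]  L1: P0=I P1=I P2=I P3=M  mem[L1]=72
11. P2: load  L1  bus=[BusRd,Flush]  L1: P0=I P1=I P2=S P3=S  mem[L1]=44
12. P3: load  L0  bus=[BusRd]  L0: P0=I P1=I P2=I P3=E  mem[L0]=90
13. P3: store L1 := 72  bus=[BusUpgr]  L1: P0=I P1=I P2=I P3=M  mem[L1]=44
14. P2: load  L3  bus=[BusRd]  L3: P0=I P1=I P2=E P3=I  mem[L3]=70
15. P0: load  L1  bus=[BusRd,Flush]  L1: P0=S P1=I P2=I P3=S  mem[L1]=72
16. P1: store L1 := 93  bus=[BusRdX]  L1: P0=I P1=M P2=I P3=I  mem[L1]=72
17. P2: store L2 := 64  bus=[BusRdX]  L2: P0=I P1=I P2=M P3=I  mem[L2]=70
18. P2: store L0 := 48  bus=[BusRdX]  L0: P0=I P1=I P2=M P3=I  mem[L0]=90
19. P3: store L0 := 34  bus=[BusRdX,Flush]  L0: P0=I P1=I P2=I P3=M  mem[L0]=48
20. P0: store L3 := 92  bus=[BusRdX]  L3: P0=M P1=I P2=I P3=I  mem[L3]=70
21. P2: load  L1  bus=[BusRd,Flush]  L1: P0=I P1=S P2=S P3=I  mem[L1]=93
22. P2: store L1 := 74  bus=[BusUpgr]  L1: P0=I P1=I P2=M P3=I  mem[L1]=93
23. P1: load  L5  bus=[BusRd]  L5: P0=I P1=S P2=S P3=I  mem[L5]=30
24. P0: load  L1  bus=[BusRd,Flush]  L1: P0=S P1=I P2=S P3=I  mem[L1]=74
25. P1: store L1 := 40  bus=[BusRdX]  L1: P0=I P1=M P2=I P3=I  mem[L1]=74
26. P0: load  L5  bus=[BusRd]  L5: P0=S P1=S P2=S P3=I  mem[L5]=30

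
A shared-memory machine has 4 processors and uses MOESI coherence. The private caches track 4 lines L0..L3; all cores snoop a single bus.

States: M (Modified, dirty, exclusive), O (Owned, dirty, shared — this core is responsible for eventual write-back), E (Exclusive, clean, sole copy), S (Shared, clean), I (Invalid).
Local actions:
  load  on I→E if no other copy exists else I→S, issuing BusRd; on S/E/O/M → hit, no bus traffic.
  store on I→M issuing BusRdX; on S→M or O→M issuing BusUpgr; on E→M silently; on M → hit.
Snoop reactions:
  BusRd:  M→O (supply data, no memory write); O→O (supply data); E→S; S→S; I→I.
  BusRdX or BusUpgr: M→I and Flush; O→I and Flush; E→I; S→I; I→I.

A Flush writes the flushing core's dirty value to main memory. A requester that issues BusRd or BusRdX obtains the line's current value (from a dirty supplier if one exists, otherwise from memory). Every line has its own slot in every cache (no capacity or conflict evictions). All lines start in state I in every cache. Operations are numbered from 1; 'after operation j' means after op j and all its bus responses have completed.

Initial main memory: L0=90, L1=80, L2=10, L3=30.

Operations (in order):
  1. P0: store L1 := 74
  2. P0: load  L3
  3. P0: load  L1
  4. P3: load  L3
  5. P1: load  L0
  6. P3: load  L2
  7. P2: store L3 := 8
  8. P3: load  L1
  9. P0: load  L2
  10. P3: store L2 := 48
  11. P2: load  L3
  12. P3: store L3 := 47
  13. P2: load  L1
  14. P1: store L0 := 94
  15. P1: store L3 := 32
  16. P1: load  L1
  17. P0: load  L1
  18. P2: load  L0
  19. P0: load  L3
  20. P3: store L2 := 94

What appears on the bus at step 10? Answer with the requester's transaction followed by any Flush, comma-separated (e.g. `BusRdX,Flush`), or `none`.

bus = BusUpgr

  op1 P0: store L1 := 74 → M/I/I/I on L1; bus BusRdX; mem=80
  op2 P0: load  L3 → E/I/I/I on L3; bus BusRd; mem=30
  op3 P0: load  L1 → M/I/I/I on L1; bus (none); mem=80
  op4 P3: load  L3 → S/I/I/S on L3; bus BusRd; mem=30
  op5 P1: load  L0 → I/E/I/I on L0; bus BusRd; mem=90
  op6 P3: load  L2 → I/I/I/E on L2; bus BusRd; mem=10
  op7 P2: store L3 := 8 → I/I/M/I on L3; bus BusRdX; mem=30
  op8 P3: load  L1 → O/I/I/S on L1; bus BusRd; mem=80
  op9 P0: load  L2 → S/I/I/S on L2; bus BusRd; mem=10
  op10 P3: store L2 := 48 → I/I/I/M on L2; bus BusUpgr; mem=10
  op11 P2: load  L3 → I/I/M/I on L3; bus (none); mem=30
  op12 P3: store L3 := 47 → I/I/I/M on L3; bus BusRdX Flush; mem=8
  op13 P2: load  L1 → O/I/S/S on L1; bus BusRd; mem=80
  op14 P1: store L0 := 94 → I/M/I/I on L0; bus (none); mem=90
  op15 P1: store L3 := 32 → I/M/I/I on L3; bus BusRdX Flush; mem=47
  op16 P1: load  L1 → O/S/S/S on L1; bus BusRd; mem=80
  op17 P0: load  L1 → O/S/S/S on L1; bus (none); mem=80
  op18 P2: load  L0 → I/O/S/I on L0; bus BusRd; mem=90
  op19 P0: load  L3 → S/O/I/I on L3; bus BusRd; mem=47
  op20 P3: store L2 := 94 → I/I/I/M on L2; bus (none); mem=10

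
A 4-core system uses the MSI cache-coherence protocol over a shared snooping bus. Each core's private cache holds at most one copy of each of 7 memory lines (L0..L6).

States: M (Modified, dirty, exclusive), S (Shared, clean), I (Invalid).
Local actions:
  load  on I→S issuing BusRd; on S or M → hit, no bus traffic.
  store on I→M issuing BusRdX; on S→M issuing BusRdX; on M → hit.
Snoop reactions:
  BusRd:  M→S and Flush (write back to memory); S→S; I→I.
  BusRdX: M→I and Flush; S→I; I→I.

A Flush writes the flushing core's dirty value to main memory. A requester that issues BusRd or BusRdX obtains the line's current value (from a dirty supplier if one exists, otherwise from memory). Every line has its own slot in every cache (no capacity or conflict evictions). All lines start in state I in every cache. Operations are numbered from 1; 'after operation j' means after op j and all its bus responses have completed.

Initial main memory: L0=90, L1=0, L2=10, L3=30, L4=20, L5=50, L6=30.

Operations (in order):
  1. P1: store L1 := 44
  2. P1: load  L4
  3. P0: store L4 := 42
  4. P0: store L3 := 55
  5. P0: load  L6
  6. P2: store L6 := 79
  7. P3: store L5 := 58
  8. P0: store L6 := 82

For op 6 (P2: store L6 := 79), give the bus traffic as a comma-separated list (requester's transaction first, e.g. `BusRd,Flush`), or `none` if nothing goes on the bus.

  op1 P1: store L1 := 44 → I/M/I/I on L1; bus BusRdX; mem=0
  op2 P1: load  L4 → I/S/I/I on L4; bus BusRd; mem=20
  op3 P0: store L4 := 42 → M/I/I/I on L4; bus BusRdX; mem=20
  op4 P0: store L3 := 55 → M/I/I/I on L3; bus BusRdX; mem=30
  op5 P0: load  L6 → S/I/I/I on L6; bus BusRd; mem=30
  op6 P2: store L6 := 79 → I/I/M/I on L6; bus BusRdX; mem=30
  op7 P3: store L5 := 58 → I/I/I/M on L5; bus BusRdX; mem=50
  op8 P0: store L6 := 82 → M/I/I/I on L6; bus BusRdX Flush; mem=79

bus = BusRdX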